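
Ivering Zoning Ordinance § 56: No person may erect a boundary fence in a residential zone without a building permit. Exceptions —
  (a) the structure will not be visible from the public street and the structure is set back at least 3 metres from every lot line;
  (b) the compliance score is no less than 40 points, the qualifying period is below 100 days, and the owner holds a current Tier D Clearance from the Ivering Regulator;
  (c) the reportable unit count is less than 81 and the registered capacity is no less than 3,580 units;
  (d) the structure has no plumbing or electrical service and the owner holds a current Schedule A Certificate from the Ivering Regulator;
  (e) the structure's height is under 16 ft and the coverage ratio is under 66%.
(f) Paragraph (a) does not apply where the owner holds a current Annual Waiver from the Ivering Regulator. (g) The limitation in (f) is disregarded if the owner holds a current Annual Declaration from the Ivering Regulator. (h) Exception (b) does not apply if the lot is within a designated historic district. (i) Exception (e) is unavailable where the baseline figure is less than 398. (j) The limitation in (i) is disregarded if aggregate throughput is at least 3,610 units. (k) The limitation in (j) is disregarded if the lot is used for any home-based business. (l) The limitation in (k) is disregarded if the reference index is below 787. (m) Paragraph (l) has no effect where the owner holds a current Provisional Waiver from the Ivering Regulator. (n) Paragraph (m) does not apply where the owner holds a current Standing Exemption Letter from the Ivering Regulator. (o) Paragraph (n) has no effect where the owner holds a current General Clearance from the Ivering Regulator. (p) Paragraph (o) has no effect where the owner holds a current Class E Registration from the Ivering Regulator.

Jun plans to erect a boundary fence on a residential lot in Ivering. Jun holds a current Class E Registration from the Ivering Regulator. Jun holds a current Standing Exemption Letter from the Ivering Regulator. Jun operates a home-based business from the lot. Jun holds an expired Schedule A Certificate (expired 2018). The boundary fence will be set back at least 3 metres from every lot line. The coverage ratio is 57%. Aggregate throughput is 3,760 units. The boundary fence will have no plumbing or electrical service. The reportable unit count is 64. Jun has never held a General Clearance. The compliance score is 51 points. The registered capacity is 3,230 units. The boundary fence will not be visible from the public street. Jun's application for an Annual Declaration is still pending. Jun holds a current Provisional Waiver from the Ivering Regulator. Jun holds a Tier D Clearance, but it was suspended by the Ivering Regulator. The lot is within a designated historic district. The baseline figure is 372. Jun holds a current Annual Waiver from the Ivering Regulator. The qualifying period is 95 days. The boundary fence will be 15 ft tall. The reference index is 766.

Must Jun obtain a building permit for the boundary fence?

All of (a)'s requirements are met (the structure will not be visible from the street; the setback is at least 3 m on every side). Turning to paragraphs (f)–(g): (f) operates against (a): a current Annual Waiver is held. (g), which would lift (f), is inapplicable — there is no Annual Declaration in force. Exception (a) does not apply.
Exception (b) does not apply: the Tier D Clearance is not current.
Exception (c) requires that the registered capacity is no less than 3,580 units; but the registered capacity is 3,230 units, short of 3,580 units, so (c) is unavailable.
Exception (d) does not apply: there is no Schedule A Certificate in force.
Exception (e): the structure's height is 15 ft, under the 16 ft limit; the coverage ratio is 57%, under the 66% limit — every condition holds. Applying paragraphs (i)–(p): (i) would limit (e) — the baseline figure is 372, less than the 398 limit — but (j) sets (i) aside: (j) operates against (i): aggregate throughput is 3,760 units, meeting the 3,610 units threshold. (k) would limit (j) — a home-based business operates on the lot — but (l) sets (k) aside: (l) operates against (k): the reference index is 766, below the 787 limit. (m) would limit (l) — a current Provisional Waiver is held — but (n) sets (m) aside: (n) operates — a current Standing Exemption Letter is held. (o) does not operate here (no current General Clearance is held), so (n) stands. Exception (e) stands.

No — exception (e) applies; Jun does not need a building permit.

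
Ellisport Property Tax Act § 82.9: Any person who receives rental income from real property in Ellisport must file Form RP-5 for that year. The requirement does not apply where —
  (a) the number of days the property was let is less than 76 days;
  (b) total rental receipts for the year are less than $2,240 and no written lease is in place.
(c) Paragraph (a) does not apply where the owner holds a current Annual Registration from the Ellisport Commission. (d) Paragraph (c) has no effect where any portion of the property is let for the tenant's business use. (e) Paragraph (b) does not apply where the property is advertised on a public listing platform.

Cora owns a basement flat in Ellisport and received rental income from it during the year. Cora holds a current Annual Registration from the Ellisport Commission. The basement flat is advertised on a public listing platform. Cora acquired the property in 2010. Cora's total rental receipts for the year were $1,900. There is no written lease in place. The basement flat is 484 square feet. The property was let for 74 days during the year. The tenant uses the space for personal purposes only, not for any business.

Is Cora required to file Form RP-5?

Yes — Cora must file Form RP-5.

Exception (a) is satisfied on its face — the number of days the property was let is 74 days, less than the 76 days limit. However, paragraphs (c)–(d) must be considered: (c) operates — a current Annual Registration is held. (d) does not operate here (the space is used for personal purposes only), so (c) stands. Exception (a) does not apply.
Exception (b) is satisfied on its face — total rental receipts for the year are $1,900, less than the $2,240 limit; there is no written lease. But applying paragraph (e): (e) operates against (b): the property is publicly advertised. Exception (b) does not apply.
None of the exceptions is available; § 82.9 applies in full.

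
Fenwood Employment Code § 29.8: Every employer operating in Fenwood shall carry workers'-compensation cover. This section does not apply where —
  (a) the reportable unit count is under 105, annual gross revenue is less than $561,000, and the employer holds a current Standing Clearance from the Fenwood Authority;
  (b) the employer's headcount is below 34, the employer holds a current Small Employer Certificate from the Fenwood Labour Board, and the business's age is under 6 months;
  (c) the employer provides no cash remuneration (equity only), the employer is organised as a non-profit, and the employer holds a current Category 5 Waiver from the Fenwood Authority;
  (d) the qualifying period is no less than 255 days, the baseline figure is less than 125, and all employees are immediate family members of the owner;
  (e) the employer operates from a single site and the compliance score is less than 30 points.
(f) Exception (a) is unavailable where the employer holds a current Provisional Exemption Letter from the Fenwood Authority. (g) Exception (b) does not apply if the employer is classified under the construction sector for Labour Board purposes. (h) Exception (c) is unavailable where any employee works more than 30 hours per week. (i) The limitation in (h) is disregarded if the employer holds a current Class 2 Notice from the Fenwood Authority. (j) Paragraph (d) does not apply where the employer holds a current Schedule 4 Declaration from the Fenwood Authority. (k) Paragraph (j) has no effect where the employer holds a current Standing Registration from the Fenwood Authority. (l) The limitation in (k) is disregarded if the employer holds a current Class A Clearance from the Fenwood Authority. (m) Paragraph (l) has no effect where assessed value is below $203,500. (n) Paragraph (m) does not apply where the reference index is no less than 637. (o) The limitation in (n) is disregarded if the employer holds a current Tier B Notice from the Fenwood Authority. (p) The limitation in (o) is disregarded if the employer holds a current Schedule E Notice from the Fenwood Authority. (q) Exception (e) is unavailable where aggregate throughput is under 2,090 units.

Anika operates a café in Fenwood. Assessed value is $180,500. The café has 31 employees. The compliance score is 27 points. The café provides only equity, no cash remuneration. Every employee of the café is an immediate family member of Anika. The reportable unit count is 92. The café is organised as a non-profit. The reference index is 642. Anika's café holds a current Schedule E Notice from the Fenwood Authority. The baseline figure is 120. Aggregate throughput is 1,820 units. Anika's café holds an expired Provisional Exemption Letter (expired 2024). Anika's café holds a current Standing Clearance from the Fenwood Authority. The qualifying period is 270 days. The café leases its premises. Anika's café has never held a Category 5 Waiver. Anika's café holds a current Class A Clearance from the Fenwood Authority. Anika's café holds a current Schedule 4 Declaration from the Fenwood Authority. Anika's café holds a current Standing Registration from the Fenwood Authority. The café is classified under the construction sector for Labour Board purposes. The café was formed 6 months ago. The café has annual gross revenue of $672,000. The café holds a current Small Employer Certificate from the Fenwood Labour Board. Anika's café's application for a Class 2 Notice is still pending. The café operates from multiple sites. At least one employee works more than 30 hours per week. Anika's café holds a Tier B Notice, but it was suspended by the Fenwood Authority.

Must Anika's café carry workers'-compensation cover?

Yes — Anika's café must carry workers'-compensation cover.

Exception (a) does not apply: annual gross revenue is $672,000, not less than $561,000.
Exception (b) requires that the business's age is under 6 months; but the business's age is 6 months, not under 6 months, so (b) is unavailable.
Exception (c) requires that the employer holds a current Category 5 Waiver from the Fenwood Authority; but the Category 5 Waiver is not current, so (c) is unavailable.
Exception (d)'s conditions are all satisfied: the qualifying period is 270 days, meeting the 255 days threshold; the baseline figure is 120, less than the 125 limit; every employee is an immediate family member. But applying paragraphs (j)–(p): (j) applies — a current Schedule 4 Declaration is held. (k) would limit (j) — a current Standing Registration is held — but (l) sets (k) aside: (l) operates against (k): a current Class A Clearance is held. (m) would limit (l) — assessed value is $180,500, below the $203,500 limit — but (n) sets (m) aside: (n) operates against (m): the reference index is 642, meeting the 637 threshold. (o) is inapplicable (no current Tier B Notice is held), so (n) stands. Exception (d) does not apply.
Exception (e) does not apply: the employer operates from multiple sites.
No exception is made out. Anika's café falls within the general rule.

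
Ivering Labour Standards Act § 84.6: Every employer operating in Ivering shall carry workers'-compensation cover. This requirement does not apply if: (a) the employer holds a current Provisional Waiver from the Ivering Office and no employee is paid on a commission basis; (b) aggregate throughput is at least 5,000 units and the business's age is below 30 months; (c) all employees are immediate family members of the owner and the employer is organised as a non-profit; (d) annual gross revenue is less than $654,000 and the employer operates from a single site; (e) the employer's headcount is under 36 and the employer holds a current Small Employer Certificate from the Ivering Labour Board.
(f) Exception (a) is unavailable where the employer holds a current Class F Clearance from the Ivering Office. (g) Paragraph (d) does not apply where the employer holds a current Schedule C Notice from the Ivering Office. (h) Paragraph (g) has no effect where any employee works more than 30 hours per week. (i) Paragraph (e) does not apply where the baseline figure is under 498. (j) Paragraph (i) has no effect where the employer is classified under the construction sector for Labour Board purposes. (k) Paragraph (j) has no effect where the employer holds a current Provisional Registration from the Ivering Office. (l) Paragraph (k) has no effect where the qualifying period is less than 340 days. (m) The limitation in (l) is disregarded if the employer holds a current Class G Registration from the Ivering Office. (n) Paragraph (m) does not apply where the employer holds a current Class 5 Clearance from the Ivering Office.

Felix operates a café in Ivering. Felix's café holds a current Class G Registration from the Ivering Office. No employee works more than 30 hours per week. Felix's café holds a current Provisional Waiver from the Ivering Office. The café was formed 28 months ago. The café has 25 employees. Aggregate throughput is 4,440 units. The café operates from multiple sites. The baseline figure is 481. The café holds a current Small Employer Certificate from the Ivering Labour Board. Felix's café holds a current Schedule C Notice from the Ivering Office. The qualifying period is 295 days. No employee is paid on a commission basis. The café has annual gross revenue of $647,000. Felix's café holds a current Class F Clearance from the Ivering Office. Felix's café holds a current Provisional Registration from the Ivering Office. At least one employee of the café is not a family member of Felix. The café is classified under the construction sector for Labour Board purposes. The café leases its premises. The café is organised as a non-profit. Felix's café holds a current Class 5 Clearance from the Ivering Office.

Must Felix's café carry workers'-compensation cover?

Exception (a) is satisfied on its face — a current Provisional Waiver is held; no employee is paid on commission. But: (f) operates against (a): a current Class F Clearance is held. Exception (a) does not apply.
Exception (b) fails — aggregate throughput is 4,440 units, short of 5,000 units.
Exception (c) requires that all employees are immediate family members of the owner; but at least one employee is not a family member, so (c) is unavailable.
Exception (d) does not apply: the employer operates from multiple sites.
Exception (e) is satisfied on its face — the employer's headcount is 25, under the 36 limit; a current Small Employer Certificate is held. As to paragraphs (i)–(n): (i) would limit (e) — the baseline figure is 481, under the 498 limit — but (j) sets (i) aside: (j) is triggered — the café is classified under the construction sector. (k) would limit (j) — a current Provisional Registration is held — but (l) sets (k) aside: (l) operates — the qualifying period is 295 days, less than the 340 days limit. (m) would limit (l) — a current Class G Registration is held — but (n) sets (m) aside: (n) applies — a current Class 5 Clearance is held. Exception (e) stands.

No — exception (e) applies; Felix's café is not required to carry workers'-compensation cover.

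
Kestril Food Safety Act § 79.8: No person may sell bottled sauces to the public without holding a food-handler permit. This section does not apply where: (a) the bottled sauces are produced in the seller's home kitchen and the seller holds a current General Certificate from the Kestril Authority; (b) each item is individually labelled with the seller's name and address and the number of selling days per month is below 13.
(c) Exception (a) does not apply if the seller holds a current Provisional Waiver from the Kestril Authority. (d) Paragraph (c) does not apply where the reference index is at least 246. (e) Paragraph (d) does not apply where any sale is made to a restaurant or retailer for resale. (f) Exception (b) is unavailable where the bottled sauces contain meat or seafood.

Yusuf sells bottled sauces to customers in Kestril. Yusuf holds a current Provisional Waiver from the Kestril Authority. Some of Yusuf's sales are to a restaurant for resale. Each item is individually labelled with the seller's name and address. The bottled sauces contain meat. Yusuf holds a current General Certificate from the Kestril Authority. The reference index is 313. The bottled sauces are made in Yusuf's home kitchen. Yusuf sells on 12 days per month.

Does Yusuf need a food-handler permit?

Exception (a): the bottled sauces are home-kitchen produced; a current General Certificate is held — every condition holds. But: (c) operates against (a): a current Provisional Waiver is held. (d) is triggered (the reference index is 313, meeting the 246 threshold), but is displaced by (e): (e) is triggered — some sales are to a restaurant for resale. Exception (a) does not apply.
Exception (b) is satisfied on its face — items are individually labelled; the number of selling days per month is 12, below the 13 limit. But: (f) applies — the bottled sauces contain meat. (b) is therefore removed.
No exception displaces § 79.8.

Yes — Yusuf must hold a food-handler permit.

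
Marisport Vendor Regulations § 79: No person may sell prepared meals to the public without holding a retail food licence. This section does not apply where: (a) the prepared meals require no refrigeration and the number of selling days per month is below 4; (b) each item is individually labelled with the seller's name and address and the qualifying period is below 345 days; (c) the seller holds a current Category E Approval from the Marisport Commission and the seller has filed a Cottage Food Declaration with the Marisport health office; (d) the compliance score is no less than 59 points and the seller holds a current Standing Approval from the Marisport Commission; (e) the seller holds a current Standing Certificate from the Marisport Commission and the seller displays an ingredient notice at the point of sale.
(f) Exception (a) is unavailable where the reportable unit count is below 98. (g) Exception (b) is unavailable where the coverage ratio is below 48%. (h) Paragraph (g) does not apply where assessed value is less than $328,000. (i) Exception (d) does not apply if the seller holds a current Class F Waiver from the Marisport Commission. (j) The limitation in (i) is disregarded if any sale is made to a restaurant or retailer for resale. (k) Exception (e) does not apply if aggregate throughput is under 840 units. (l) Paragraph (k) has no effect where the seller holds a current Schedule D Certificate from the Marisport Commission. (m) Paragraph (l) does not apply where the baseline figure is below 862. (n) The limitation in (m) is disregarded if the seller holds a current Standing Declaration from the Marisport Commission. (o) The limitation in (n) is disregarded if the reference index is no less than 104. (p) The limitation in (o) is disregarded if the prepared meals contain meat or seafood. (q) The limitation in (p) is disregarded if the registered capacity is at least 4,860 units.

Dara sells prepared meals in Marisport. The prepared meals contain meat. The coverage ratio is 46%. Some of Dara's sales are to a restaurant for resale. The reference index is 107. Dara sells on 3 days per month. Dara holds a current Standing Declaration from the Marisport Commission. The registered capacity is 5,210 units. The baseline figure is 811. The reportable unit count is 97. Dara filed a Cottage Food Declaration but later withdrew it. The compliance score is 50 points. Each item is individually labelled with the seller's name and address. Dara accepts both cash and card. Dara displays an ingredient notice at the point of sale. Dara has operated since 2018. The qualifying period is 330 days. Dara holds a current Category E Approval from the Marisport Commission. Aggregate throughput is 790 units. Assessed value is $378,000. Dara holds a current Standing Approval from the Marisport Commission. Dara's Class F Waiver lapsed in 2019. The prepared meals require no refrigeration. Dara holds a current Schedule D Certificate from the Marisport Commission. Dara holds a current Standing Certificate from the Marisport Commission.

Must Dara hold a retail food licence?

Yes — Dara must hold a retail food licence.

Exception (a)'s conditions are all satisfied: the prepared meals are shelf-stable; the number of selling days per month is 3, below the 4 limit. But: (f) applies — the reportable unit count is 97, below the 98 limit. (a) is therefore removed.
Exception (b): items are individually labelled; the qualifying period is 330 days, below the 345 days limit — every condition holds. Turning to paragraphs (g)–(h): (g) operates against (b): the coverage ratio is 46%, below the 48% limit. (h), which would lift (g), is not triggered — assessed value is $378,000, not less than $328,000. (b) is therefore removed.
Exception (c) requires that the seller has filed a Cottage Food Declaration with the Marisport health office; but the Cottage Food Declaration was withdrawn, so (c) is unavailable.
Exception (d) does not apply: the compliance score is 50 points, short of 59 points.
Exception (e)'s conditions are all satisfied: a current Standing Certificate is held; an ingredient notice is displayed. But applying paragraphs (k)–(q): (k) operates against (e): aggregate throughput is 790 units, under the 840 units limit. (l) would limit (k) — a current Schedule D Certificate is held — but (m) sets (l) aside: (m) operates against (l): the baseline figure is 811, below the 862 limit. (n) is triggered (a current Standing Declaration is held), but is set aside by (o): (o) operates — the reference index is 107, meeting the 104 threshold. (p) is triggered (the prepared meals contain meat), but is itself disapplied by (q): (q) is engaged — the registered capacity is 5,210 units, meeting the 4,860 units threshold. Exception (e) does not apply.
No exception applies. The general rule governs.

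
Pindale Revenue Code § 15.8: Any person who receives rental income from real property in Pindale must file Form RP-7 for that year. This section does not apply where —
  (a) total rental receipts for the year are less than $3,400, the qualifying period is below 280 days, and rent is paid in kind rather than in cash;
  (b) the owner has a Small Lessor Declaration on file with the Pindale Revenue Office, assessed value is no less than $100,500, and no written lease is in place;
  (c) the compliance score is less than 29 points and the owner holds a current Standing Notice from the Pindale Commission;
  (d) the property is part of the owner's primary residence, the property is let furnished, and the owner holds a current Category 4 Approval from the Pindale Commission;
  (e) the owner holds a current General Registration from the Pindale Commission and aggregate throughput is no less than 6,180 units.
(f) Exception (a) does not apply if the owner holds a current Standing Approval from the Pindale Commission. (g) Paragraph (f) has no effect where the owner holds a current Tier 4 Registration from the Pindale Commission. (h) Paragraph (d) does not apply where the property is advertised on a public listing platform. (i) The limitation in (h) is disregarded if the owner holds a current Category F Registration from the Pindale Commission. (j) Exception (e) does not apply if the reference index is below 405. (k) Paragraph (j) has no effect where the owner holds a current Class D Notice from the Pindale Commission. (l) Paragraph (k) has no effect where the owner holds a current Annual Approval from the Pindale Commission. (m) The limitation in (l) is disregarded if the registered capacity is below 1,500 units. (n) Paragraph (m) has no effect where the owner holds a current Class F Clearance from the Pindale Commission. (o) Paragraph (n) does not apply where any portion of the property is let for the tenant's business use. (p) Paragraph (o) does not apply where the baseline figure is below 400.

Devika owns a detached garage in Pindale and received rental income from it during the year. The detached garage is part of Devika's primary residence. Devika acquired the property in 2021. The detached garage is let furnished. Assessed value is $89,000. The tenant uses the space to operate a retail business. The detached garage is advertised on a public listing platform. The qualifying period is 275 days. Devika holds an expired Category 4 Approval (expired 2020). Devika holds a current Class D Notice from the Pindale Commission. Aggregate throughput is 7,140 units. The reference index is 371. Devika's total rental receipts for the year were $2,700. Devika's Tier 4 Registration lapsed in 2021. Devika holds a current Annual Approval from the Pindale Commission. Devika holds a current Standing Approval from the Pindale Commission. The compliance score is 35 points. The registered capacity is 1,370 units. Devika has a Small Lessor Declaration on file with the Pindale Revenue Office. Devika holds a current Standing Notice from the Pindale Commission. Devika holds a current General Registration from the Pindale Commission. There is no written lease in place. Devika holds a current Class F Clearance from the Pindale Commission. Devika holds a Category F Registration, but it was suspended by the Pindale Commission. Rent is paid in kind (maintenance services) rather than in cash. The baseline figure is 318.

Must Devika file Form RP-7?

Yes — Devika must file Form RP-7.

Exception (a) is satisfied on its face — total rental receipts for the year are $2,700, less than the $3,400 limit; the qualifying period is 275 days, below the 280 days limit; rent is paid in kind. But applying paragraphs (f)–(g): (f) is engaged — a current Standing Approval is held. (g) is not engaged (there is no Tier 4 Registration in force), so (f) stands. (a) is therefore removed.
Exception (b) requires that assessed value is no less than $100,500; but assessed value is $89,000, short of $100,500, so (b) is unavailable.
Exception (c) fails — the compliance score is 35 points, not less than 29 points.
Exception (d) requires that the owner holds a current Category 4 Approval from the Pindale Commission; but there is no Category 4 Approval in force, so (d) is unavailable.
Exception (e): a current General Registration is held; aggregate throughput is 7,140 units, meeting the 6,180 units threshold — every condition holds. But: (j) applies — the reference index is 371, below the 405 limit. (k) would limit (j) — a current Class D Notice is held — but (l) sets (k) aside: (l) operates against (k): a current Annual Approval is held. (m) would limit (l) — the registered capacity is 1,370 units, below the 1,500 units limit — but (n) sets (m) aside: (n) is triggered — a current Class F Clearance is held. (o) would limit (n) — the space is let for business use — but (p) sets (o) aside: (p) operates — the baseline figure is 318, below the 400 limit. So (e) is unavailable.
No exception applies. The general rule governs.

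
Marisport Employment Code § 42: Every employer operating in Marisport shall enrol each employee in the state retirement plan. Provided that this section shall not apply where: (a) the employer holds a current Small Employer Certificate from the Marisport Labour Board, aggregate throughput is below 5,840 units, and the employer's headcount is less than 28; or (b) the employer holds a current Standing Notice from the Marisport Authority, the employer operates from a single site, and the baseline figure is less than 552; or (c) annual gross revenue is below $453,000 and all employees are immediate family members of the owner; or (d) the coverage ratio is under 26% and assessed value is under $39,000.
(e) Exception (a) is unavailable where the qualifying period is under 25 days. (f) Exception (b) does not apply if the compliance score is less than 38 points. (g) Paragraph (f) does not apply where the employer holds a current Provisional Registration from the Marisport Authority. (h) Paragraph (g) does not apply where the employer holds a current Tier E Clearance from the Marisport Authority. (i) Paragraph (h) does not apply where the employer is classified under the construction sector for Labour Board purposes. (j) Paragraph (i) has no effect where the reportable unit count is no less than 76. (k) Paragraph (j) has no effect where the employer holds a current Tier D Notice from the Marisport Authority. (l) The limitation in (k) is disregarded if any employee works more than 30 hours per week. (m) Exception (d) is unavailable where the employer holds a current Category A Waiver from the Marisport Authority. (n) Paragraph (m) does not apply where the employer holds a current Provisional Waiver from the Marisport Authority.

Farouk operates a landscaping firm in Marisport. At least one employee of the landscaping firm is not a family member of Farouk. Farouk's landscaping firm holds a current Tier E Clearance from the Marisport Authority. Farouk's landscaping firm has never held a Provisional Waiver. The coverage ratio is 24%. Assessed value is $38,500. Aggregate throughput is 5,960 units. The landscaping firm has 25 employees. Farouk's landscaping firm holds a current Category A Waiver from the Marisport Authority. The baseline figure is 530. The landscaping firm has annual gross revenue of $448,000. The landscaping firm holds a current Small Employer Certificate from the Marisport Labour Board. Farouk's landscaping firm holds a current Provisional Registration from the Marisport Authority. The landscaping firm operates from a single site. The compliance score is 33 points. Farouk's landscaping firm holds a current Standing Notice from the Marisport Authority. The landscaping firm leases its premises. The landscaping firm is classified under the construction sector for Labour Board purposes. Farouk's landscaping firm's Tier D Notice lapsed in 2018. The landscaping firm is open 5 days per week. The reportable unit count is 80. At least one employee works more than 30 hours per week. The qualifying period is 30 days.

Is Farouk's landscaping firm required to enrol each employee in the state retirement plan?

Yes — Farouk's landscaping firm must enrol each employee in the state retirement plan.

Exception (a) does not apply: aggregate throughput is 5,960 units, not below 5,840 units.
All of (b)'s requirements are met (a current Standing Notice is held; the employer operates from a single site; the baseline figure is 530, less than the 552 limit). Turning to paragraphs (f)–(l): (f) operates against (b): the compliance score is 33 points, less than the 38 points limit. (g) applies (a current Provisional Registration is held), but is overridden by (h): (h) is triggered — a current Tier E Clearance is held. (i) is engaged (the landscaping firm is classified under the construction sector), but is set aside by (j): (j) applies — the reportable unit count is 80, meeting the 76 threshold. (k), which would lift (j), is inapplicable — no current Tier D Notice is held. So (b) is unavailable.
Exception (c) requires that all employees are immediate family members of the owner; but at least one employee is not a family member, so (c) is unavailable.
All of (d)'s requirements are met (the coverage ratio is 24%, under the 26% limit; assessed value is $38,500, under the $39,000 limit). But applying paragraphs (m)–(n): (m) operates against (d): a current Category A Waiver is held. (n), which would lift (m), is inapplicable — no current Provisional Waiver is held. Exception (d) does not apply.
None of the exceptions is available; § 42 applies in full.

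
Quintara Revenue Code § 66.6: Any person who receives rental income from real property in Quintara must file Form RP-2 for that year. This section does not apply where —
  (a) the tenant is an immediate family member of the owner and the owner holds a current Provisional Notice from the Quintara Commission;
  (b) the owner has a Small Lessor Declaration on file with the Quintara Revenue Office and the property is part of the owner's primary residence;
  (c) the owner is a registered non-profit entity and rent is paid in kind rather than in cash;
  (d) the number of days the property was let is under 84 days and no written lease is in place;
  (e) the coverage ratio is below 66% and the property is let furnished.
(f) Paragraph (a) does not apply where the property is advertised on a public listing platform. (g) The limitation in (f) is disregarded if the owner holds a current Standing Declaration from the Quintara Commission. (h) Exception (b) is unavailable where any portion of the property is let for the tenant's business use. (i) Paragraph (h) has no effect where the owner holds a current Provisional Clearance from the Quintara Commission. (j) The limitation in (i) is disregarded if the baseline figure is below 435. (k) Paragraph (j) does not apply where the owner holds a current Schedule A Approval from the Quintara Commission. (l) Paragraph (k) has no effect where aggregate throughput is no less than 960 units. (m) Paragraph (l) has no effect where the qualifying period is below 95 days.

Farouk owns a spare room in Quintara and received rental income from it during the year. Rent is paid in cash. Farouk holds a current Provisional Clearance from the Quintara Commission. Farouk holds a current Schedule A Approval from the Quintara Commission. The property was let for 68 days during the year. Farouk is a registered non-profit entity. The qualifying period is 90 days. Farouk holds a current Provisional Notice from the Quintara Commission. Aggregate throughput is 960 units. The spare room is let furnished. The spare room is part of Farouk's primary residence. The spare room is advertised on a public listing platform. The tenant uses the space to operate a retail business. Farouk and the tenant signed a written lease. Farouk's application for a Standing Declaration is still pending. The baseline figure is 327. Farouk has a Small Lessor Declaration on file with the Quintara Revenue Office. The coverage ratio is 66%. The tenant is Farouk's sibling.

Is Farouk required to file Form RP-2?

Exception (a)'s conditions are all satisfied: the tenant is an immediate family member; a current Provisional Notice is held. Turning to paragraphs (f)–(g): (f) applies — the property is publicly advertised. (g), which would lift (f), does not operate here — there is no Standing Declaration in force. (a) is therefore removed.
All of (b)'s requirements are met (a Small Lessor Declaration is on file; the spare room is part of the primary residence). Considering the limiting provisions: (h) would limit (b) — the space is let for business use — but (i) sets (h) aside: (i) applies — a current Provisional Clearance is held. (j) would limit (i) — the baseline figure is 327, below the 435 limit — but (k) sets (j) aside: (k) operates against (j): a current Schedule A Approval is held. (l) operates (aggregate throughput is 960 units, meeting the 960 units threshold), but is overridden by (m): (m) is triggered — the qualifying period is 90 days, below the 95 days limit. Exception (b) stands.
Exception (c) does not apply: rent is paid in cash.
Exception (d) fails — a written lease is in place.
Exception (e) does not apply: the coverage ratio is 66%, not below 66%.

No — exception (b) applies; Farouk is not required to file Form RP-2.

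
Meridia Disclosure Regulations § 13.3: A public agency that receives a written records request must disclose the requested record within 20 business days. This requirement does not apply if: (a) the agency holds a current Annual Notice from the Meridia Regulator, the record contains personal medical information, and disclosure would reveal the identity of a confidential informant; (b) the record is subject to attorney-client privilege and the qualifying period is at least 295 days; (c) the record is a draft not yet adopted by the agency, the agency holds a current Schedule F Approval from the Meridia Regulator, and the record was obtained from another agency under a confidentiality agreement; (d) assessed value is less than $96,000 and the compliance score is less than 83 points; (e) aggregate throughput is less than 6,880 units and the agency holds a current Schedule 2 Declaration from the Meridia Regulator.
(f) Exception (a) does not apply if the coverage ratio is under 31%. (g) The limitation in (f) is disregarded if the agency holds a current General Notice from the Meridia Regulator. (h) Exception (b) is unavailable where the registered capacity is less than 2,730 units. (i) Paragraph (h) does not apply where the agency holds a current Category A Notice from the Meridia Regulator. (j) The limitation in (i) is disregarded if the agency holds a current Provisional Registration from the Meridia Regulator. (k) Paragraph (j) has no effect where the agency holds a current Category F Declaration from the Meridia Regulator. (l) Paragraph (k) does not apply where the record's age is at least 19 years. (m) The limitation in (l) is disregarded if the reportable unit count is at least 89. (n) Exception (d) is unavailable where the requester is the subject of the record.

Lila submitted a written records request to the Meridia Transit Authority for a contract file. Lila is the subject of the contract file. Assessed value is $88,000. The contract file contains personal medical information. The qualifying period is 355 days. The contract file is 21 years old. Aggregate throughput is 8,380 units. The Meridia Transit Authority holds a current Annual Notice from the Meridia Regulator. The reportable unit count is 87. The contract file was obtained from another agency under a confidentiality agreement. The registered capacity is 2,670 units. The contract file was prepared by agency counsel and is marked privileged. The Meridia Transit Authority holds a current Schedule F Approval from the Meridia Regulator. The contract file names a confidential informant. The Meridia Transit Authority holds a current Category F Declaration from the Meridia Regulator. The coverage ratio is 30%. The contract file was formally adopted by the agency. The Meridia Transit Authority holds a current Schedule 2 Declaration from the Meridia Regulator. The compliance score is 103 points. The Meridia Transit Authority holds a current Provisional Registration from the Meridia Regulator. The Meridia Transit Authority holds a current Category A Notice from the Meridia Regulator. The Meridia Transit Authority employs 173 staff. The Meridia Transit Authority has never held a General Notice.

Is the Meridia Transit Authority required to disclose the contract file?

Exception (a)'s conditions are all satisfied: a current Annual Notice is held; the contract file contains personal medical information; the contract file names a confidential informant. But: (f) operates against (a): the coverage ratio is 30%, under the 31% limit. (g), which would lift (f), is inapplicable — the General Notice is not current. (a) is therefore removed.
Exception (b) is satisfied on its face — the contract file is privileged; the qualifying period is 355 days, meeting the 295 days threshold. But applying paragraphs (h)–(m): (h) operates — the registered capacity is 2,670 units, less than the 2,730 units limit. (i) is engaged (a current Category A Notice is held), but is itself disapplied by (j): (j) applies — a current Provisional Registration is held. (k) would limit (j) — a current Category F Declaration is held — but (l) sets (k) aside: (l) operates against (k): the record's age is 21 years, meeting the 19 years threshold. (m) is not triggered (the reportable unit count is 87, short of 89), so (l) stands. (b) is therefore removed.
Exception (c) requires that the record is a draft not yet adopted by the agency; but the contract file has been formally adopted, so (c) is unavailable.
Exception (d) does not apply: the compliance score is 103 points, not less than 83 points.
Exception (e) does not apply: aggregate throughput is 8,380 units, not less than 6,880 units.
No exception is made out. the Meridia Transit Authority falls within the general rule.

Yes — the Meridia Transit Authority must disclose the contract file.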